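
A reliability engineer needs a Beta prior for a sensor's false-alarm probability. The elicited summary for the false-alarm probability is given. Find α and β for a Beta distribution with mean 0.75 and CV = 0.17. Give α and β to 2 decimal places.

α = 7.90, β = 2.63

σ = CV·μ = 0.17×0.75 = 0.12750, so σ² = 0.016256.
s+1 = μ(1−μ)/σ² = 0.1875/0.016256 = 11.5340, so s = α+β = 10.5340.
α = μs = 7.90, β = (1−μ)s = 2.63.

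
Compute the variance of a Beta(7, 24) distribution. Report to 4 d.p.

0.0055

Var = αβ/[(α+β)²(α+β+1)] = (7×24)/(31²×32) = 168/30752 = 0.0055.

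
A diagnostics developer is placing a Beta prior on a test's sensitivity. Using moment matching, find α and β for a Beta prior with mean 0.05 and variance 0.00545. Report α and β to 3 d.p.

α = 0.386, β = 7.330

Write ν = α+β; then α = μν and Var = μ(1−μ)/(ν+1).
ν = μ(1−μ)/Var − 1 = 0.0475/0.00545 − 1 = 7.7156.
α = 0.05·7.7156 = 0.386, β = 0.95·7.7156 = 7.330.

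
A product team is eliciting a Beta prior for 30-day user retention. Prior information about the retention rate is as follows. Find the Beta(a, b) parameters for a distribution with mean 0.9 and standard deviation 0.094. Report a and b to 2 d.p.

First σ² = 0.008836. Setting a = μn, b = (1−μ)n with n = a+b,
μ(1−μ)/(n+1) = 0.008836 ⇒ n+1 = 0.09/0.008836 = 10.1856 ⇒ n = 9.1856.
Hence a = 0.9×9.1856 = 8.27, b = 0.1×9.1856 = 0.92.

a = 8.27, b = 0.92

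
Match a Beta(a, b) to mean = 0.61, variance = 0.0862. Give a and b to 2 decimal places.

a = 1.07, b = 0.69

Write ν = a+b; then a = μν and Var = μ(1−μ)/(ν+1).
ν = μ(1−μ)/Var − 1 = 0.2379/0.0862 − 1 = 1.7599.
a = 0.61·1.7599 = 1.07, b = 0.39·1.7599 = 0.69.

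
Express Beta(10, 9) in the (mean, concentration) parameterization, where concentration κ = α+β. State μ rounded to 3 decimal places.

μ = 0.526, κ = 19

κ = α+β = 10+9 = 19; μ = α/κ = 10/19 = 0.526.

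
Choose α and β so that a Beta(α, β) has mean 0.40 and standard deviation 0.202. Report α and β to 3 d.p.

α = 1.953, β = 2.929

First σ² = 0.040804. Setting α = μn, β = (1−μ)n with n = α+β,
μ(1−μ)/(n+1) = 0.040804 ⇒ n+1 = 0.2400/0.040804 = 5.8818 ⇒ n = 4.8818.
Hence α = 0.40×4.8818 = 1.953, β = 0.60×4.8818 = 2.929.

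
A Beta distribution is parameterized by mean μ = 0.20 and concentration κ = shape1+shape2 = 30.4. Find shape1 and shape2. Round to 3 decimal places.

shape1 = μκ = 0.20×30.4 = 6.080 and shape2 = (1−μ)κ = 0.80×30.4 = 24.320.

shape1 = 6.080, shape2 = 24.320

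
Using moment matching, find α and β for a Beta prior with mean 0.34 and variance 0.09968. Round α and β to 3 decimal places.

α = 0.425, β = 0.826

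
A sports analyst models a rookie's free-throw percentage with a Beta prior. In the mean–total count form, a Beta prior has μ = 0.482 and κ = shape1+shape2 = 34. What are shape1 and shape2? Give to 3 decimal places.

shape1 = μκ = 0.482×34 = 16.388 and shape2 = (1−μ)κ = 0.518×34 = 17.612.

shape1 = 16.388, shape2 = 17.612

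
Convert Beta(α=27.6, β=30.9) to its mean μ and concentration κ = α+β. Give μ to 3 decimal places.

μ = 0.472, κ = 58.5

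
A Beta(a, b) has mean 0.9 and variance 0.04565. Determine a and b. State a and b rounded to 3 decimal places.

a = 0.874, b = 0.097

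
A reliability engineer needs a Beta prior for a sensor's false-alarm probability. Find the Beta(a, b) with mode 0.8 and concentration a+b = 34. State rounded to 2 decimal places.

a = 26.60, b = 7.40

Mode = (a−1)/(κ−2) with κ = a+b, so a−1 = 0.8·32 = 25.60.
a = 26.60; b = κ − a = 7.40.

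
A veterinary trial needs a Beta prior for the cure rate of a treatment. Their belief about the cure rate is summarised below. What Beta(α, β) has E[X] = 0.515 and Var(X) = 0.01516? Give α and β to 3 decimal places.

Write ν = α+β; then α = μν and Var = μ(1−μ)/(ν+1).
ν = μ(1−μ)/Var − 1 = 0.249775/0.01516 − 1 = 15.4759.
α = 0.515·15.4759 = 7.970, β = 0.485·15.4759 = 7.506.

α = 7.970, β = 7.506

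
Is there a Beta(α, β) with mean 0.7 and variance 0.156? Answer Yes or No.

Yes

A Beta with mean μ has variance μ(1−μ)/(α+β+1) < μ(1−μ).
Here μ(1−μ) = 0.7×0.3 = 0.21, and 0.156 < 0.21.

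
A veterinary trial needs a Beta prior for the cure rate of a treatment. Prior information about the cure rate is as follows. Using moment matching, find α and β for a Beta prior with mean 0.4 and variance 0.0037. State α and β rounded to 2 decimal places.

Let s = α+β. The Beta variance is μ(1−μ)/(s+1).
So s+1 = μ(1−μ)/σ² = (0.4×0.6)/0.0037 = 0.24/0.0037 = 64.8649, giving s = 63.8649.
Then α = μs = 0.4×63.8649 = 25.55 and β = (1−μ)s = 0.6×63.8649 = 38.32.

α = 25.55, β = 38.32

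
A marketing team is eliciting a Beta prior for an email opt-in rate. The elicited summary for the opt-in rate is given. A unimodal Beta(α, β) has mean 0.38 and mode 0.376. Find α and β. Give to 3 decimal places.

α = 23.560, β = 38.440

With s = α+β: μ = α/s and mode = (α−1)/(s−2). Eliminating α = μs,
μs − 1 = m(s−2) ⇒ s(μ−m) = 1−2m ⇒ s = 0.248/0.004 = 62.0000.
So α = μs = 23.560, β = (1−μ)s = 38.440.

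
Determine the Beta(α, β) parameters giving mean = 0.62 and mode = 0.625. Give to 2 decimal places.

α = 31.00, β = 19.00

Let s = α+β. Mean gives α = μs = 0.62s; mode gives (α−1)/(s−2) = 0.625.
Substituting: 0.62s − 1 = 0.625(s−2) = 0.625s − 1.250, so -0.005s = -0.250 and s = 50.0000.
Then α = 0.62×50.0000 = 31.00 and β = s−α = 19.00.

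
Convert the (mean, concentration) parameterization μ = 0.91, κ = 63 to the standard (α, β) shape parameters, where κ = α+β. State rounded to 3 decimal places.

Split κ in proportion μ : (1−μ): α = 0.91·63 = 57.330, β = 63 − 57.330 = 5.670.

α = 57.330, β = 5.670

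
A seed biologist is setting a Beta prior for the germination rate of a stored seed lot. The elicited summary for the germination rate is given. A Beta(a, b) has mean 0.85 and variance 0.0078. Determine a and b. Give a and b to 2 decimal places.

Let s = a+b. The Beta variance is μ(1−μ)/(s+1).
So s+1 = μ(1−μ)/σ² = (0.85×0.15)/0.0078 = 0.1275/0.0078 = 16.3462, giving s = 15.3462.
Then a = μs = 0.85×15.3462 = 13.04 and b = (1−μ)s = 0.15×15.3462 = 2.30.

a = 13.04, b = 2.30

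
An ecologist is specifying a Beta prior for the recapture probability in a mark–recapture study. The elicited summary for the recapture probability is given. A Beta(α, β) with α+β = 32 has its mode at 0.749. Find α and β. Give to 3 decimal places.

α = 23.470, β = 8.530

Since the density peak of Beta(α,β) is at (α−1)/(α+β−2),
α = 1 + 0.749(32−2) = 23.470 and β = 32 − 23.470 = 8.530.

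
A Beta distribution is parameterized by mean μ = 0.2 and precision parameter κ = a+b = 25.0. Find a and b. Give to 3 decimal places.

a = μκ = 0.2×25.0 = 5.000 and b = (1−μ)κ = 0.8×25.0 = 20.000.

a = 5.000, b = 20.000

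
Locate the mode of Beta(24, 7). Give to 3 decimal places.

0.793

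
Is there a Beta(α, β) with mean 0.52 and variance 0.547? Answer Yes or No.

No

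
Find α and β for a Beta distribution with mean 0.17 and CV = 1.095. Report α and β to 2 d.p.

Var = (CV·μ)² = (1.095×0.17)² = 0.034652.
α+β = μ(1−μ)/Var − 1 = 0.1411/0.034652 − 1 = 3.0719.
Thus α = 0.17·3.0719 = 0.52 and β = 0.83·3.0719 = 2.55.

α = 0.52, β = 2.55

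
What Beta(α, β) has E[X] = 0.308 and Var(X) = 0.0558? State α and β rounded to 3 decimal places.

α = 0.868, β = 1.951

By moment matching, α+β = μ(1−μ)/σ² − 1 = (0.308·0.692)/0.0558 − 1 = 3.8196 − 1 = 2.8196.
Since α/(α+β) = μ, α = 0.308·2.8196 = 0.868 and β = 0.692·2.8196 = 1.951.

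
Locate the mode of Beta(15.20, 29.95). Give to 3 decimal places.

0.329

With α,β > 1, mode = (α−1)/(α+β−2) = 14.20/43.15 = 0.329.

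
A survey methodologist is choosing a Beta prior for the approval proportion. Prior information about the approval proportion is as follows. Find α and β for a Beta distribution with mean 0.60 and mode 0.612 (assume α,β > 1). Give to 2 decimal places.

α = 11.20, β = 7.47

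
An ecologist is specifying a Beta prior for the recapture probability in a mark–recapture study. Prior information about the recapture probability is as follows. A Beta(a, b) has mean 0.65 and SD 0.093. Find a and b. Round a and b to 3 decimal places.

a = 16.447, b = 8.856

Variance = 0.093² = 0.008649. The moment-matching identity a+b = μ(1−μ)/Var − 1 gives
a+b = 0.2275/0.008649 − 1 = 25.3036, so a = μ·25.3036 = 16.447 and b = (1−μ)·25.3036 = 8.856.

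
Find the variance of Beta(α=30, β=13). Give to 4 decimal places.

0.0048

μ = 30/43 = 0.697674; Var = μ(1−μ)/(α+β+1) = 0.2109248/44 = 0.0048.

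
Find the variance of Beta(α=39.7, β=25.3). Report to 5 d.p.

μ = 39.7/65.0 = 0.610769; Var = μ(1−μ)/(α+β+1) = 0.2377302/66.0 = 0.00360.

0.00360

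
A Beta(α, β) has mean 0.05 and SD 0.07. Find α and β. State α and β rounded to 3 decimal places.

σ² = 0.07² = 0.0049.
With s = α+β, Var = μ(1−μ)/(s+1), so s+1 = (0.05×0.95)/0.0049 = 9.6939 and s = 8.6939.
α = μs = 0.435, β = (1−μ)s = 8.259.

α = 0.435, β = 8.259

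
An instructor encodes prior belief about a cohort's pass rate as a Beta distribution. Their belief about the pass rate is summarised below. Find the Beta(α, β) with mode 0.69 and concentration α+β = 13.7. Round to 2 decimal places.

α = 9.07, β = 4.63

For α,β>1 the mode is (α−1)/(α+β−2), so α = mode·(κ−2)+1 = 0.69×11.7+1 = 9.07.
And β = (1−mode)·(κ−2)+1 = 0.31×11.7+1 = 4.63.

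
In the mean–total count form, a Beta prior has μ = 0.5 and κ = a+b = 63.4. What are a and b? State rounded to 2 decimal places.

Split κ in proportion μ : (1−μ): a = 0.5·63.4 = 31.70, b = 63.4 − 31.70 = 31.70.

a = 31.70, b = 31.70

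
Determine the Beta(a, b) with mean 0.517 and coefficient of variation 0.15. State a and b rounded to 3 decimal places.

a = 20.950, b = 19.572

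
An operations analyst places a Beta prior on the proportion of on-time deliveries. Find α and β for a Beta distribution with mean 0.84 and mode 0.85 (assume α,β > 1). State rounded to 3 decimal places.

Let s = α+β. Mean gives α = μs = 0.84s; mode gives (α−1)/(s−2) = 0.85.
Substituting: 0.84s − 1 = 0.85(s−2) = 0.85s − 1.70, so -0.01s = -0.70 and s = 70.0000.
Then α = 0.84×70.0000 = 58.800 and β = s−α = 11.200.

α = 58.800, β = 11.200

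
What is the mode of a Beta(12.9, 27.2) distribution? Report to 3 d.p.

0.312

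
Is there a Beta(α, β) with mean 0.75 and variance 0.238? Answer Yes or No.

No

For any Beta, Var(X) < E[X]·(1−E[X]).
Here μ(1−μ) = 0.75×0.25 = 0.1875, and 0.238 ≥ 0.1875.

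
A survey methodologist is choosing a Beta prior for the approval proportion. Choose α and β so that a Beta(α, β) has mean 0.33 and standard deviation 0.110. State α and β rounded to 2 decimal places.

σ² = 0.110² = 0.012100.
With s = α+β, Var = μ(1−μ)/(s+1), so s+1 = (0.33×0.67)/0.012100 = 18.2727 and s = 17.2727.
α = μs = 5.70, β = (1−μ)s = 11.57.

α = 5.70, β = 11.57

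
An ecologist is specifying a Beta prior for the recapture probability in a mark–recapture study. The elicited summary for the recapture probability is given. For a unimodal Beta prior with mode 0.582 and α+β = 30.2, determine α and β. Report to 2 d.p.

α = 17.41, β = 12.79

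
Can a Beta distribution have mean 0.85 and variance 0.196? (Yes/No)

For any Beta, Var(X) < E[X]·(1−E[X]).
Here μ(1−μ) = 0.85×0.15 = 0.1275, and 0.196 ≥ 0.1275.

No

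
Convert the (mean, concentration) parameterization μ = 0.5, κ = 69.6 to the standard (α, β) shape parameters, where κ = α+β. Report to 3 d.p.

α = 34.800, β = 34.800

Split κ in proportion μ : (1−μ): α = 0.5·69.6 = 34.800, β = 69.6 − 34.800 = 34.800.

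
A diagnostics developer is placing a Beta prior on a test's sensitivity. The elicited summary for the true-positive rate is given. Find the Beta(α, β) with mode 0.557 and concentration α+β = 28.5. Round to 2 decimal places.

Mode = (α−1)/(κ−2) with κ = α+β, so α−1 = 0.557·26.5 = 14.76.
α = 15.76; β = κ − α = 12.74.

α = 15.76, β = 12.74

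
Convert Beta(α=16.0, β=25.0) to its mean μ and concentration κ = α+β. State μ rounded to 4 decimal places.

μ = 0.3902, κ = 41.0

κ = α+β = 16.0+25.0 = 41.0; μ = α/κ = 16.0/41.0 = 0.3902.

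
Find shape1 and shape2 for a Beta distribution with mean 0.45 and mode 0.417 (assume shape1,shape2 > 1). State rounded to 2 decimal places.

shape1 = 2.26, shape2 = 2.77

Let s = shape1+shape2. Mean gives shape1 = μs = 0.45s; mode gives (shape1−1)/(s−2) = 0.417.
Substituting: 0.45s − 1 = 0.417(s−2) = 0.417s − 0.834, so 0.033s = 0.166 and s = 5.0303.
Then shape1 = 0.45×5.0303 = 2.26 and shape2 = s−shape1 = 2.77.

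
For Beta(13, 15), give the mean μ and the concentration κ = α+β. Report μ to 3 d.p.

μ = 0.464, κ = 28

κ = α+β = 13+15 = 28; μ = α/κ = 13/28 = 0.464.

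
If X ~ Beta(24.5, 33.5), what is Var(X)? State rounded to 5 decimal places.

0.00414

Var = αβ/[(α+β)²(α+β+1)] = (24.5×33.5)/(58.0²×59.0) = 820.75/198476.000 = 0.00414.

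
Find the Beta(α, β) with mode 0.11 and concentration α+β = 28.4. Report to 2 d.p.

α = 3.90, β = 24.50

Since the density peak of Beta(α,β) is at (α−1)/(α+β−2),
α = 1 + 0.11(28.4−2) = 3.90 and β = 28.4 − 3.90 = 24.50.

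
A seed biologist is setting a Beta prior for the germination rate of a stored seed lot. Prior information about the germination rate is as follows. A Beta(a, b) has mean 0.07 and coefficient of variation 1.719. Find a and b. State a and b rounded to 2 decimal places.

a = 0.24, b = 3.25

Var = (CV·μ)² = (1.719×0.07)² = 0.014479.
a+b = μ(1−μ)/Var − 1 = 0.0651/0.014479 − 1 = 3.4961.
Thus a = 0.07·3.4961 = 0.24 and b = 0.93·3.4961 = 3.25.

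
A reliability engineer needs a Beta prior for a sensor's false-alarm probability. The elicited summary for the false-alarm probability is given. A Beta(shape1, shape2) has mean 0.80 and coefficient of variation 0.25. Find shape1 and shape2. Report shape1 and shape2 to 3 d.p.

σ = CV·μ = 0.25×0.80 = 0.20000, so σ² = 0.040000.
s+1 = μ(1−μ)/σ² = 0.1600/0.040000 = 4.0000, so s = shape1+shape2 = 3.0000.
shape1 = μs = 2.400, shape2 = (1−μ)s = 0.600.

shape1 = 2.400, shape2 = 0.600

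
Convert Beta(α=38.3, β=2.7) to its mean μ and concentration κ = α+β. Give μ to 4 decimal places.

μ = 0.9341, κ = 41.0

κ = α+β = 38.3+2.7 = 41.0; μ = α/κ = 38.3/41.0 = 0.9341.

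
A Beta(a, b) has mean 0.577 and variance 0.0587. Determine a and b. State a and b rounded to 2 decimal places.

a = 1.82, b = 1.34

Write ν = a+b; then a = μν and Var = μ(1−μ)/(ν+1).
ν = μ(1−μ)/Var − 1 = 0.244071/0.0587 − 1 = 3.1579.
a = 0.577·3.1579 = 1.82, b = 0.423·3.1579 = 1.34.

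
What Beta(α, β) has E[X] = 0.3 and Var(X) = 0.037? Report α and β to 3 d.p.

α = 1.403, β = 3.273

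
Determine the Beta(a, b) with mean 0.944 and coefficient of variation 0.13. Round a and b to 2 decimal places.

Var = (CV·μ)² = (0.13×0.944)² = 0.015060.
a+b = μ(1−μ)/Var − 1 = 0.052864/0.015060 − 1 = 2.5102.
Thus a = 0.944·2.5102 = 2.37 and b = 0.056·2.5102 = 0.14.

a = 2.37, b = 0.14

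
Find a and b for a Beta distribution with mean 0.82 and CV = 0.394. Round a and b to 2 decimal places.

σ = CV·μ = 0.394×0.82 = 0.32308, so σ² = 0.104381.
s+1 = μ(1−μ)/σ² = 0.1476/0.104381 = 1.4141, so s = a+b = 0.4141.
a = μs = 0.34, b = (1−μ)s = 0.07.

a = 0.34, b = 0.07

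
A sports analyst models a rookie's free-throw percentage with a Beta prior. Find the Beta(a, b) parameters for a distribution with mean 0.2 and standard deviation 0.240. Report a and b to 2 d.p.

a = 0.36, b = 1.42

σ² = 0.240² = 0.057600.
With s = a+b, Var = μ(1−μ)/(s+1), so s+1 = (0.2×0.8)/0.057600 = 2.7778 and s = 1.7778.
a = μs = 0.36, b = (1−μ)s = 1.42.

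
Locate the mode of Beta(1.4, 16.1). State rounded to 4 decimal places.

0.0258

The density x^(α−1)(1−x)^(β−1) is maximised at (α−1)/(α+β−2) = 0.4/15.5 = 0.0258.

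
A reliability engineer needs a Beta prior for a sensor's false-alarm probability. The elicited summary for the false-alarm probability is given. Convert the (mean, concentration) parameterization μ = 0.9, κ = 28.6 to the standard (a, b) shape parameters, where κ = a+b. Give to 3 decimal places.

Split κ in proportion μ : (1−μ): a = 0.9·28.6 = 25.740, b = 28.6 − 25.740 = 2.860.

a = 25.740, b = 2.860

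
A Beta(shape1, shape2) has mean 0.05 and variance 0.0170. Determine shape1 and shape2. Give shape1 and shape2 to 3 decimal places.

Let s = shape1+shape2. The Beta variance is μ(1−μ)/(s+1).
So s+1 = μ(1−μ)/σ² = (0.05×0.95)/0.0170 = 0.0475/0.0170 = 2.7941, giving s = 1.7941.
Then shape1 = μs = 0.05×1.7941 = 0.090 and shape2 = (1−μ)s = 0.95×1.7941 = 1.704.

shape1 = 0.090, shape2 = 1.704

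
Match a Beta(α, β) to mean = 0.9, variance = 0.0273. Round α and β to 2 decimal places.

α = 2.07, β = 0.23

Write ν = α+β; then α = μν and Var = μ(1−μ)/(ν+1).
ν = μ(1−μ)/Var − 1 = 0.09/0.0273 − 1 = 2.2967.
α = 0.9·2.2967 = 2.07, β = 0.1·2.2967 = 0.23.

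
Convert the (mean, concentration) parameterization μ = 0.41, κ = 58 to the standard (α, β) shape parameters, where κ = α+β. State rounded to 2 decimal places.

α = 23.78, β = 34.22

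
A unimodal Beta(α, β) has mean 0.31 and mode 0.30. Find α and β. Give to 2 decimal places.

α = 12.40, β = 27.60

Let s = α+β. Mean gives α = μs = 0.31s; mode gives (α−1)/(s−2) = 0.30.
Substituting: 0.31s − 1 = 0.30(s−2) = 0.30s − 0.60, so 0.01s = 0.40 and s = 40.0000.
Then α = 0.31×40.0000 = 12.40 and β = s−α = 27.60.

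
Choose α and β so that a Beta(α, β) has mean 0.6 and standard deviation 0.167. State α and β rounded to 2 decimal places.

α = 4.56, β = 3.04

σ² = 0.167² = 0.027889.
With s = α+β, Var = μ(1−μ)/(s+1), so s+1 = (0.6×0.4)/0.027889 = 8.6055 and s = 7.6055.
α = μs = 4.56, β = (1−μ)s = 3.04.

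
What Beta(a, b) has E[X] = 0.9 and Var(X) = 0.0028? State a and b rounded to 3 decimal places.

Let s = a+b. The Beta variance is μ(1−μ)/(s+1).
So s+1 = μ(1−μ)/σ² = (0.9×0.1)/0.0028 = 0.09/0.0028 = 32.1429, giving s = 31.1429.
Then a = μs = 0.9×31.1429 = 28.029 and b = (1−μ)s = 0.1×31.1429 = 3.114.

a = 28.029, b = 3.114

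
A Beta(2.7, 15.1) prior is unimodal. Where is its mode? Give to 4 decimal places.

With α,β > 1, mode = (α−1)/(α+β−2) = 1.7/15.8 = 0.1076.

0.1076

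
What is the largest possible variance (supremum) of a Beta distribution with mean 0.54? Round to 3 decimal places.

For fixed mean μ the Beta variance is μ(1−μ)/(α+β+1), increasing as α+β decreases.
Its least upper bound (not attained) is μ(1−μ) = 0.54·0.46 = 0.248.

0.248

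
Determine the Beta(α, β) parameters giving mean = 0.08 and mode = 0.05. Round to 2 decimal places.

α = 2.40, β = 27.60

Let s = α+β. Mean gives α = μs = 0.08s; mode gives (α−1)/(s−2) = 0.05.
Substituting: 0.08s − 1 = 0.05(s−2) = 0.05s − 0.10, so 0.03s = 0.90 and s = 30.0000.
Then α = 0.08×30.0000 = 2.40 and β = s−α = 27.60.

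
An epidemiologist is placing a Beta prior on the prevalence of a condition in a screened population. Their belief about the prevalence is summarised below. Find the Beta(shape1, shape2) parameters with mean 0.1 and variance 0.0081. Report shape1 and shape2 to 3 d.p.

shape1 = 1.011, shape2 = 9.100

Let s = shape1+shape2. The Beta variance is μ(1−μ)/(s+1).
So s+1 = μ(1−μ)/σ² = (0.1×0.9)/0.0081 = 0.09/0.0081 = 11.1111, giving s = 10.1111.
Then shape1 = μs = 0.1×10.1111 = 1.011 and shape2 = (1−μ)s = 0.9×10.1111 = 9.100.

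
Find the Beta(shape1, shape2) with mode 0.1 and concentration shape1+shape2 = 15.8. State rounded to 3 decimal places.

Mode = (shape1−1)/(κ−2) with κ = shape1+shape2, so shape1−1 = 0.1·13.8 = 1.380.
shape1 = 2.380; shape2 = κ − shape1 = 13.420.

shape1 = 2.380, shape2 = 13.420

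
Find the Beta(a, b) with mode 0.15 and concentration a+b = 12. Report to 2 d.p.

a = 2.50, b = 9.50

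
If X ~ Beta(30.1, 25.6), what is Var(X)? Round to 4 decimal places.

0.0044

μ = 30.1/55.7 = 0.540395; Var = μ(1−μ)/(α+β+1) = 0.2483682/56.7 = 0.0044.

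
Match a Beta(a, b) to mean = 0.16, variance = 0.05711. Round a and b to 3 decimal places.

a = 0.217, b = 1.137

Let s = a+b. The Beta variance is μ(1−μ)/(s+1).
So s+1 = μ(1−μ)/σ² = (0.16×0.84)/0.05711 = 0.1344/0.05711 = 2.3534, giving s = 1.3534.
Then a = μs = 0.16×1.3534 = 0.217 and b = (1−μ)s = 0.84×1.3534 = 1.137.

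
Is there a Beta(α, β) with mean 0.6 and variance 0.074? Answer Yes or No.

A Beta with mean μ has variance μ(1−μ)/(α+β+1) < μ(1−μ).
Here μ(1−μ) = 0.6×0.4 = 0.24, and 0.074 < 0.24.

Yes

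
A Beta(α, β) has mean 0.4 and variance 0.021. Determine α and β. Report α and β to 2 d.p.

α = 4.17, β = 6.26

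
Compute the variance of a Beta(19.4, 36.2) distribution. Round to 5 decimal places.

0.00401

μ = 19.4/55.6 = 0.348921; Var = μ(1−μ)/(α+β+1) = 0.2271751/56.6 = 0.00401.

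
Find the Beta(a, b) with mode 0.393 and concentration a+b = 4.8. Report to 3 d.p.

a = 2.100, b = 2.700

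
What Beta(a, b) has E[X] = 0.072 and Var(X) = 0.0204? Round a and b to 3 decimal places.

a = 0.164, b = 2.111

Write ν = a+b; then a = μν and Var = μ(1−μ)/(ν+1).
ν = μ(1−μ)/Var − 1 = 0.066816/0.0204 − 1 = 2.2753.
a = 0.072·2.2753 = 0.164, b = 0.928·2.2753 = 2.111.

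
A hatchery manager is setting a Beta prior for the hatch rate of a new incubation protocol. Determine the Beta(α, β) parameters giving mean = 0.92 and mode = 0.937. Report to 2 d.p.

With s = α+β: μ = α/s and mode = (α−1)/(s−2). Eliminating α = μs,
μs − 1 = m(s−2) ⇒ s(μ−m) = 1−2m ⇒ s = -0.874/-0.017 = 51.4118.
So α = μs = 47.30, β = (1−μ)s = 4.11.

α = 47.30, β = 4.11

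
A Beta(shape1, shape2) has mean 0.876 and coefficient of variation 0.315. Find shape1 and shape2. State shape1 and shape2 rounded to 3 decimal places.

σ = CV·μ = 0.315×0.876 = 0.27594, so σ² = 0.076143.
s+1 = μ(1−μ)/σ² = 0.108624/0.076143 = 1.4266, so s = shape1+shape2 = 0.4266.
shape1 = μs = 0.374, shape2 = (1−μ)s = 0.053.

shape1 = 0.374, shape2 = 0.053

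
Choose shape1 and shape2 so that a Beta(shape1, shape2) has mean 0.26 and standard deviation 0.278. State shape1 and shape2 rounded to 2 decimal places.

shape1 = 0.39, shape2 = 1.10

First σ² = 0.077284. Setting shape1 = μn, shape2 = (1−μ)n with n = shape1+shape2,
μ(1−μ)/(n+1) = 0.077284 ⇒ n+1 = 0.1924/0.077284 = 2.4895 ⇒ n = 1.4895.
Hence shape1 = 0.26×1.4895 = 0.39, shape2 = 0.74×1.4895 = 1.10.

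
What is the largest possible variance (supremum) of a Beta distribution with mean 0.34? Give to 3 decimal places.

0.224

For fixed mean μ the Beta variance is μ(1−μ)/(α+β+1), increasing as α+β decreases.
Its least upper bound (not attained) is μ(1−μ) = 0.34·0.66 = 0.224.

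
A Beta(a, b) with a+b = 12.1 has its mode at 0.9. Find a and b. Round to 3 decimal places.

a = 10.090, b = 2.010

Mode = (a−1)/(κ−2) with κ = a+b, so a−1 = 0.9·10.1 = 9.090.
a = 10.090; b = κ − a = 2.010.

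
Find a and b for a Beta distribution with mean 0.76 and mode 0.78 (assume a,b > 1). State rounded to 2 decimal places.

a = 21.28, b = 6.72

Let s = a+b. Mean gives a = μs = 0.76s; mode gives (a−1)/(s−2) = 0.78.
Substituting: 0.76s − 1 = 0.78(s−2) = 0.78s − 1.56, so -0.02s = -0.56 and s = 28.0000.
Then a = 0.76×28.0000 = 21.28 and b = s−a = 6.72.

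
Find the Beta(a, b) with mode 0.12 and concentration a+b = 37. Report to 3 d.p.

a = 5.200, b = 31.800

Since the density peak of Beta(a,b) is at (a−1)/(a+b−2),
a = 1 + 0.12(37−2) = 5.200 and b = 37 − 5.200 = 31.800.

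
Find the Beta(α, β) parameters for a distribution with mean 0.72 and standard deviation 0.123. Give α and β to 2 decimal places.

α = 8.87, β = 3.45

First σ² = 0.015129. Setting α = μn, β = (1−μ)n with n = α+β,
μ(1−μ)/(n+1) = 0.015129 ⇒ n+1 = 0.2016/0.015129 = 13.3254 ⇒ n = 12.3254.
Hence α = 0.72×12.3254 = 8.87, β = 0.28×12.3254 = 3.45.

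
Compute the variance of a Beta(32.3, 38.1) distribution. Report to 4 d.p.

0.0035

α+β = 70.4 and αβ = 1230.63, so Var = αβ/[(α+β)²(α+β+1)] = 1230.63/353869.824 = 0.0035.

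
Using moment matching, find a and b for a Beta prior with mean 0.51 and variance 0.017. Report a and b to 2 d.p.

a = 6.99, b = 6.71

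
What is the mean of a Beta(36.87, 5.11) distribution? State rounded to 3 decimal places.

0.878

E[X] = α/(α+β) = 36.87/41.98 = 0.878.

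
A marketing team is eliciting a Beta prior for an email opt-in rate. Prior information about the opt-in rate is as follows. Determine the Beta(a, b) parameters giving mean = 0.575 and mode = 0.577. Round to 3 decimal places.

With s = a+b: μ = a/s and mode = (a−1)/(s−2). Eliminating a = μs,
μs − 1 = m(s−2) ⇒ s(μ−m) = 1−2m ⇒ s = -0.154/-0.002 = 77.0000.
So a = μs = 44.275, b = (1−μ)s = 32.725.

a = 44.275, b = 32.725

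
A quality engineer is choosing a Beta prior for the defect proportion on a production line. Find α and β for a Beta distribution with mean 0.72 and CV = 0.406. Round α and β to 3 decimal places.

σ = CV·μ = 0.406×0.72 = 0.29232, so σ² = 0.085451.
s+1 = μ(1−μ)/σ² = 0.2016/0.085451 = 2.3592, so s = α+β = 1.3592.
α = μs = 0.979, β = (1−μ)s = 0.381.

α = 0.979, β = 0.381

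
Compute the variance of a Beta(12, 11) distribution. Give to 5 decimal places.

0.01040

Var = αβ/[(α+β)²(α+β+1)] = (12×11)/(23²×24) = 132/12696 = 0.01040.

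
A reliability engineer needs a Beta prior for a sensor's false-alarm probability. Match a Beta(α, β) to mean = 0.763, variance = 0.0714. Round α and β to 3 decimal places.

α = 1.169, β = 0.363

Let s = α+β. The Beta variance is μ(1−μ)/(s+1).
So s+1 = μ(1−μ)/σ² = (0.763×0.237)/0.0714 = 0.180831/0.0714 = 2.5326, giving s = 1.5326.
Then α = μs = 0.763×1.5326 = 1.169 and β = (1−μ)s = 0.237×1.5326 = 0.363.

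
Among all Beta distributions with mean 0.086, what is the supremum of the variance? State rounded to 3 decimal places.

0.079

For fixed mean μ the Beta variance is μ(1−μ)/(α+β+1), increasing as α+β decreases.
Its least upper bound (not attained) is μ(1−μ) = 0.086·0.914 = 0.079.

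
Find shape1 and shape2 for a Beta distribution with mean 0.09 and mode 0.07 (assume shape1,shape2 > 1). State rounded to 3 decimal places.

With s = shape1+shape2: μ = shape1/s and mode = (shape1−1)/(s−2). Eliminating shape1 = μs,
μs − 1 = m(s−2) ⇒ s(μ−m) = 1−2m ⇒ s = 0.86/0.02 = 43.0000.
So shape1 = μs = 3.870, shape2 = (1−μ)s = 39.130.

shape1 = 3.870, shape2 = 39.130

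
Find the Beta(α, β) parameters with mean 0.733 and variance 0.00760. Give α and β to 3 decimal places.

α = 18.143, β = 6.609

By moment matching, α+β = μ(1−μ)/σ² − 1 = (0.733·0.267)/0.00760 − 1 = 25.7514 − 1 = 24.7514.
Since α/(α+β) = μ, α = 0.733·24.7514 = 18.143 and β = 0.267·24.7514 = 6.609.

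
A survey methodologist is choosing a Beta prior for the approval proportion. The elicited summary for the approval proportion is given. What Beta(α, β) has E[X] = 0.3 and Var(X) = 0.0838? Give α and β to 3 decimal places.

α = 0.452, β = 1.054

Let s = α+β. The Beta variance is μ(1−μ)/(s+1).
So s+1 = μ(1−μ)/σ² = (0.3×0.7)/0.0838 = 0.21/0.0838 = 2.5060, giving s = 1.5060.
Then α = μs = 0.3×1.5060 = 0.452 and β = (1−μ)s = 0.7×1.5060 = 1.054.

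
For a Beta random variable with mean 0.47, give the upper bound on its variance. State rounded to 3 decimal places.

0.249

Var = μ(1−μ)/(α+β+1), which approaches μ(1−μ) as α+β → 0.
So the supremum is μ(1−μ) = 0.47×0.53 = 0.249.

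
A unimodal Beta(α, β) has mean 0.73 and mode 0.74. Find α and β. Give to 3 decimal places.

α = 35.040, β = 12.960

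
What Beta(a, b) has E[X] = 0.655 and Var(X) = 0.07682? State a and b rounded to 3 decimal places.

a = 1.272, b = 0.670

Let s = a+b. The Beta variance is μ(1−μ)/(s+1).
So s+1 = μ(1−μ)/σ² = (0.655×0.345)/0.07682 = 0.225975/0.07682 = 2.9416, giving s = 1.9416.
Then a = μs = 0.655×1.9416 = 1.272 and b = (1−μ)s = 0.345×1.9416 = 0.670.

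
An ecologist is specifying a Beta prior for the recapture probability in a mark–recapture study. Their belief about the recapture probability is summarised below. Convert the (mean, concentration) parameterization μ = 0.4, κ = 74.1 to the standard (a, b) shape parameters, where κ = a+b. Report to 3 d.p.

a = 29.640, b = 44.460

a = μκ = 0.4×74.1 = 29.640 and b = (1−μ)κ = 0.6×74.1 = 44.460.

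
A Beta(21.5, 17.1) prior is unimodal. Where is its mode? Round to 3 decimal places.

0.560

With α,β > 1, mode = (α−1)/(α+β−2) = 20.5/36.6 = 0.560.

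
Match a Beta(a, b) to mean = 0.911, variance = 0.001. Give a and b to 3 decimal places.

a = 72.952, b = 7.127

Let s = a+b. The Beta variance is μ(1−μ)/(s+1).
So s+1 = μ(1−μ)/σ² = (0.911×0.089)/0.001 = 0.081079/0.001 = 81.0790, giving s = 80.0790.
Then a = μs = 0.911×80.0790 = 72.952 and b = (1−μ)s = 0.089×80.0790 = 7.127.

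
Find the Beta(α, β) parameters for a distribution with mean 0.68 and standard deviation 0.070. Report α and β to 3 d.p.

Variance = 0.070² = 0.004900. The moment-matching identity α+β = μ(1−μ)/Var − 1 gives
α+β = 0.2176/0.004900 − 1 = 43.4082, so α = μ·43.4082 = 29.518 and β = (1−μ)·43.4082 = 13.891.

α = 29.518, β = 13.891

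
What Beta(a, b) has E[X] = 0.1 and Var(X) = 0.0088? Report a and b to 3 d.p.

a = 0.923, b = 8.305

Write ν = a+b; then a = μν and Var = μ(1−μ)/(ν+1).
ν = μ(1−μ)/Var − 1 = 0.09/0.0088 − 1 = 9.2273.
a = 0.1·9.2273 = 0.923, b = 0.9·9.2273 = 8.305.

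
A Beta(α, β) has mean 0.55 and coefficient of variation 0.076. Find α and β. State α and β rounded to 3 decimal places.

Var = (CV·μ)² = (0.076×0.55)² = 0.001747.
α+β = μ(1−μ)/Var − 1 = 0.2475/0.001747 − 1 = 140.6520.
Thus α = 0.55·140.6520 = 77.359 and β = 0.45·140.6520 = 63.293.

α = 77.359, β = 63.293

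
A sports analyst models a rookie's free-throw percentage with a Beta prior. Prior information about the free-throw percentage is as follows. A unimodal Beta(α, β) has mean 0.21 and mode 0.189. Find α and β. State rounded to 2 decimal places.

α = 6.22, β = 23.40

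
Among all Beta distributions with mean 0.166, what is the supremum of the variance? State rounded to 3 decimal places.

0.138

For fixed mean μ the Beta variance is μ(1−μ)/(α+β+1), increasing as α+β decreases.
Its least upper bound (not attained) is μ(1−μ) = 0.166·0.834 = 0.138.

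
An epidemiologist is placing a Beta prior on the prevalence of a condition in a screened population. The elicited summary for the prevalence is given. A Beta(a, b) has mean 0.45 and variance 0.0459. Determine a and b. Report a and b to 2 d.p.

a = 1.98, b = 2.42

Let s = a+b. The Beta variance is μ(1−μ)/(s+1).
So s+1 = μ(1−μ)/σ² = (0.45×0.55)/0.0459 = 0.2475/0.0459 = 5.3922, giving s = 4.3922.
Then a = μs = 0.45×4.3922 = 1.98 and b = (1−μ)s = 0.55×4.3922 = 2.42.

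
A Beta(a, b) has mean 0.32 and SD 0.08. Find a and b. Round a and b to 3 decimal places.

Variance = 0.08² = 0.0064. The moment-matching identity a+b = μ(1−μ)/Var − 1 gives
a+b = 0.2176/0.0064 − 1 = 33.0000, so a = μ·33.0000 = 10.560 and b = (1−μ)·33.0000 = 22.440.

a = 10.560, b = 22.440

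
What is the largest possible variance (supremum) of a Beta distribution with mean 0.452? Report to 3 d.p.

0.248

Var = μ(1−μ)/(α+β+1), which approaches μ(1−μ) as α+β → 0.
So the supremum is μ(1−μ) = 0.452×0.548 = 0.248.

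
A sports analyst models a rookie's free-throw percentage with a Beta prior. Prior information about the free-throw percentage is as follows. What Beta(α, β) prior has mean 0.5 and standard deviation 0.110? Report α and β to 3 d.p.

α = 9.831, β = 9.831

σ² = 0.110² = 0.012100.
With s = α+β, Var = μ(1−μ)/(s+1), so s+1 = (0.5×0.5)/0.012100 = 20.6612 and s = 19.6612.
α = μs = 9.831, β = (1−μ)s = 9.831.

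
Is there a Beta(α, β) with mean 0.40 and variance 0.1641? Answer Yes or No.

Yes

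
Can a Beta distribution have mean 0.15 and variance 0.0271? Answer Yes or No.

A Beta with mean μ has variance μ(1−μ)/(α+β+1) < μ(1−μ).
Here μ(1−μ) = 0.15×0.85 = 0.1275, and 0.0271 < 0.1275.

Yes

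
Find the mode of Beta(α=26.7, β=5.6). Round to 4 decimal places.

With α,β > 1, mode = (α−1)/(α+β−2) = 25.7/30.3 = 0.8482.

0.8482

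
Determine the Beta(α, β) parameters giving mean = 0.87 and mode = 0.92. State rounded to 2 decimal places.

Let s = α+β. Mean gives α = μs = 0.87s; mode gives (α−1)/(s−2) = 0.92.
Substituting: 0.87s − 1 = 0.92(s−2) = 0.92s − 1.84, so -0.05s = -0.84 and s = 16.8000.
Then α = 0.87×16.8000 = 14.62 and β = s−α = 2.18.

α = 14.62, β = 2.18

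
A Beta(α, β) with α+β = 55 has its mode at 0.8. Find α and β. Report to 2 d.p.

α = 43.40, β = 11.60

Since the density peak of Beta(α,β) is at (α−1)/(α+β−2),
α = 1 + 0.8(55−2) = 43.40 and β = 55 − 43.40 = 11.60.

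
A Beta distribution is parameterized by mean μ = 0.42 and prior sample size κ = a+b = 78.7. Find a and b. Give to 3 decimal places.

a = 33.054, b = 45.646

Split κ in proportion μ : (1−μ): a = 0.42·78.7 = 33.054, b = 78.7 − 33.054 = 45.646.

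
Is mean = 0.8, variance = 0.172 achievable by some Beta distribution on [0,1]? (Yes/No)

No

A Beta with mean μ has variance μ(1−μ)/(α+β+1) < μ(1−μ).
Here μ(1−μ) = 0.8×0.2 = 0.16, and 0.172 ≥ 0.16.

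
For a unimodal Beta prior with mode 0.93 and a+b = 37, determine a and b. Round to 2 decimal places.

a = 33.55, b = 3.45

Since the density peak of Beta(a,b) is at (a−1)/(a+b−2),
a = 1 + 0.93(37−2) = 33.55 and b = 37 − 33.55 = 3.45.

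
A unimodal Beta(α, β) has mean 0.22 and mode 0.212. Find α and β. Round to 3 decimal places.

α = 15.840, β = 56.160

Let s = α+β. Mean gives α = μs = 0.22s; mode gives (α−1)/(s−2) = 0.212.
Substituting: 0.22s − 1 = 0.212(s−2) = 0.212s − 0.424, so 0.008s = 0.576 and s = 72.0000.
Then α = 0.22×72.0000 = 15.840 and β = s−α = 56.160.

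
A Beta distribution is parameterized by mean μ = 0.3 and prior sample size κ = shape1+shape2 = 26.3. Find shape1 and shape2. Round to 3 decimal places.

shape1 = 7.890, shape2 = 18.410

shape1 = μκ = 0.3×26.3 = 7.890 and shape2 = (1−μ)κ = 0.7×26.3 = 18.410.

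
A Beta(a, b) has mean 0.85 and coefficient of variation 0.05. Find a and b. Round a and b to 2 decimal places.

Var = (CV·μ)² = (0.05×0.85)² = 0.001806.
a+b = μ(1−μ)/Var − 1 = 0.1275/0.001806 − 1 = 69.5882.
Thus a = 0.85·69.5882 = 59.15 and b = 0.15·69.5882 = 10.44.

a = 59.15, b = 10.44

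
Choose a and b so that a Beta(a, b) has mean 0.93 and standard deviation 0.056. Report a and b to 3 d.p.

a = 18.376, b = 1.383

First σ² = 0.003136. Setting a = μn, b = (1−μ)n with n = a+b,
μ(1−μ)/(n+1) = 0.003136 ⇒ n+1 = 0.0651/0.003136 = 20.7589 ⇒ n = 19.7589.
Hence a = 0.93×19.7589 = 18.376, b = 0.07×19.7589 = 1.383.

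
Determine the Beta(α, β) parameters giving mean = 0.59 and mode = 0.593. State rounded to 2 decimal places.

α = 36.58, β = 25.42

With s = α+β: μ = α/s and mode = (α−1)/(s−2). Eliminating α = μs,
μs − 1 = m(s−2) ⇒ s(μ−m) = 1−2m ⇒ s = -0.186/-0.003 = 62.0000.
So α = μs = 36.58, β = (1−μ)s = 25.42.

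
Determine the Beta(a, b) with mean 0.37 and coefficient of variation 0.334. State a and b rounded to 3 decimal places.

a = 5.277, b = 8.986

Var = (CV·μ)² = (0.334×0.37)² = 0.015272.
a+b = μ(1−μ)/Var − 1 = 0.2331/0.015272 − 1 = 14.2632.
Thus a = 0.37·14.2632 = 5.277 and b = 0.63·14.2632 = 8.986.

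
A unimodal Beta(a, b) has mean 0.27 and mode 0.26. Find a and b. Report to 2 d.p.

Let s = a+b. Mean gives a = μs = 0.27s; mode gives (a−1)/(s−2) = 0.26.
Substituting: 0.27s − 1 = 0.26(s−2) = 0.26s − 0.52, so 0.01s = 0.48 and s = 48.0000.
Then a = 0.27×48.0000 = 12.96 and b = s−a = 35.04.

a = 12.96, b = 35.04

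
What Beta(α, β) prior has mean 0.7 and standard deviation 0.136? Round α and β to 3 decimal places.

α = 7.248, β = 3.106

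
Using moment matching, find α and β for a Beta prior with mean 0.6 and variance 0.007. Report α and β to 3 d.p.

α = 19.971, β = 13.314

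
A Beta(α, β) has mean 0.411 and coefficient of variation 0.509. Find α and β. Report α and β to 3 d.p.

α = 1.862, β = 2.669

σ = CV·μ = 0.509×0.411 = 0.20920, so σ² = 0.043764.
s+1 = μ(1−μ)/σ² = 0.242079/0.043764 = 5.5314, so s = α+β = 4.5314.
α = μs = 1.862, β = (1−μ)s = 2.669.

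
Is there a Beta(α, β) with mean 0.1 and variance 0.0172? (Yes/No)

Yes

For any Beta, Var(X) < E[X]·(1−E[X]).
Here μ(1−μ) = 0.1×0.9 = 0.09, and 0.0172 < 0.09.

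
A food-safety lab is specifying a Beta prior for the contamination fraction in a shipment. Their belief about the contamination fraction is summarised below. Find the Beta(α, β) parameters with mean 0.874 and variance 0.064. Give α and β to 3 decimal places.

α = 0.630, β = 0.091

Write ν = α+β; then α = μν and Var = μ(1−μ)/(ν+1).
ν = μ(1−μ)/Var − 1 = 0.110124/0.064 − 1 = 0.7207.
α = 0.874·0.7207 = 0.630, β = 0.126·0.7207 = 0.091.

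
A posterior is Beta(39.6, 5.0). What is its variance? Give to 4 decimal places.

α+β = 44.6 and αβ = 198.00, so Var = αβ/[(α+β)²(α+β+1)] = 198.00/90705.696 = 0.0022.

0.0022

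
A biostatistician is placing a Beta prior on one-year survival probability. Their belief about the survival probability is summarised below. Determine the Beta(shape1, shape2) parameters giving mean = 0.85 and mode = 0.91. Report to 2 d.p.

shape1 = 11.62, shape2 = 2.05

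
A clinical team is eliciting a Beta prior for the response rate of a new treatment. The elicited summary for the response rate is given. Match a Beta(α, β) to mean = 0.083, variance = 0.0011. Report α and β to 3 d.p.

By moment matching, α+β = μ(1−μ)/σ² − 1 = (0.083·0.917)/0.0011 − 1 = 69.1918 − 1 = 68.1918.
Since α/(α+β) = μ, α = 0.083·68.1918 = 5.660 and β = 0.917·68.1918 = 62.532.

α = 5.660, β = 62.532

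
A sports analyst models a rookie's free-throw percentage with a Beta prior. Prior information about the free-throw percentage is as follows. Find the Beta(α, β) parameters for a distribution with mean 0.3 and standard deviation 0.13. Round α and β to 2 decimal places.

First σ² = 0.0169. Setting α = μn, β = (1−μ)n with n = α+β,
μ(1−μ)/(n+1) = 0.0169 ⇒ n+1 = 0.21/0.0169 = 12.4260 ⇒ n = 11.4260.
Hence α = 0.3×11.4260 = 3.43, β = 0.7×11.4260 = 8.00.

α = 3.43, β = 8.00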